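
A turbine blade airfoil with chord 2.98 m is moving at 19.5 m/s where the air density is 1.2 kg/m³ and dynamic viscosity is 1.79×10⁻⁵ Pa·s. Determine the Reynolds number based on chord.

Re = ρ·v·c/μ = 1.2 × 19.5 × 2.98 / (1.79×10⁻⁵) = 3.9×10^6

Re = 3.9×10^6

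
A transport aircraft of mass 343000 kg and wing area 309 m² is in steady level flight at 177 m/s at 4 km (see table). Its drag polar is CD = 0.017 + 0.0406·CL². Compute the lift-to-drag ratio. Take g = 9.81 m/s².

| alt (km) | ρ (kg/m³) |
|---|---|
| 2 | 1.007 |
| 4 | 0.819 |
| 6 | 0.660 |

L/D = 18.4

At 4 km, from the table: ρ = 0.819 kg/m³.
Level flight ⇒ L = W = m·g = 343000 × 9.81 = 3.3648×10^6 N.
q = ½ρv² = ½ × 0.819 × 177² = 12830 Pa.
CL = W/(q·S) = 3.3648×10^6 / (12830 × 309) = 0.8488.
CD = 0.017 + 0.0406 × 0.8488² = 0.04625.
L/D = CL/CD = 0.8488 / 0.04625 = 18.4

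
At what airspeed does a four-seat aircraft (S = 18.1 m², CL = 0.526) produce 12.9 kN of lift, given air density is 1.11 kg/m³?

v = 49.4 m/s

L = ½ρv²S·CL ⇒ v = √(2L/(ρ·S·CL))
v = √(2 × 12900 / (1.11 × 18.1 × 0.526)) = √2441 = 49.4 m/s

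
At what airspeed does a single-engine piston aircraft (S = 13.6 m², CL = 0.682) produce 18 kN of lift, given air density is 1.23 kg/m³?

L = ½ρv²S·CL ⇒ v = √(2L/(ρ·S·CL))
v = √(2 × 18000 / (1.23 × 13.6 × 0.682)) = √3156 = 56.2 m/s

v = 56.2 m/s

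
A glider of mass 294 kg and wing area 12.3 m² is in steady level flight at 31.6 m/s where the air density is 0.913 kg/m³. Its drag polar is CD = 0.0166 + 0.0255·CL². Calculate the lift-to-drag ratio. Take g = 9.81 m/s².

Level flight ⇒ L = W = m·g = 294 × 9.81 = 2884.1 N.
q = ½ρv² = ½ × 0.913 × 31.6² = 455.8 Pa.
CL = W/(q·S) = 2884.1 / (455.8 × 12.3) = 0.5144.
CD = 0.0166 + 0.0255 × 0.5144² = 0.02335.
L/D = CL/CD = 0.5144 / 0.02335 = 22

L/D = 22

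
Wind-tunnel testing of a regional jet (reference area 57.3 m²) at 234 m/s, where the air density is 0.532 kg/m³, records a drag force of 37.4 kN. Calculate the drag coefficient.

CD = 0.0448

From D = ½ρv²S·CD, rearranging gives CD = 2D/(ρv²S).
CD = 2 × 37400 / (0.532 × 234² × 57.3) = 0.0448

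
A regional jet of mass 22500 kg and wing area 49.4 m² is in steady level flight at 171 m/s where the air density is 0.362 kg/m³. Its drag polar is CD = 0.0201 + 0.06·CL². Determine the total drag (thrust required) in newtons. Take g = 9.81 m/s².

D = 16400 N

Level flight ⇒ L = W = m·g = 22500 × 9.81 = 2.2072×10^5 N.
Dynamic pressure q = 0.5 × 0.362 × 171² = 5293 Pa.
Required CL = L/(qS) = 2.2072×10^5/(5293·49.4) = 0.8442.
CD = 0.0201 + 0.06 × 0.8442² = 0.06286.
D = q·S·CD = 5293 × 49.4 × 0.06286 = 16440 N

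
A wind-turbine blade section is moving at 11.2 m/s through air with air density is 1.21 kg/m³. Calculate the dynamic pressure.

q = 75.9 Pa

q = ½ρv² = ½ × 1.21 × 11.2² = 75.9 Pa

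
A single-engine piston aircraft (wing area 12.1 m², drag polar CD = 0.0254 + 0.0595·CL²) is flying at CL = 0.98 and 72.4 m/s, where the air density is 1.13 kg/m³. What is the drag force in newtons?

D = 2960 N

CD = 0.0254 + 0.0595 × 0.98² = 0.08254
D = ½ρv²S·CD = ½ × 1.13 × 72.4² × 12.1 × 0.08254 = 2960 N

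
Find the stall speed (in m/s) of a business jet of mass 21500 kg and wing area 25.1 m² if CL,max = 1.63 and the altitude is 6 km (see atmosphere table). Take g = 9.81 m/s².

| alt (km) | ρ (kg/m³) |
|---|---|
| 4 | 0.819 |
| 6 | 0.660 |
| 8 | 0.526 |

V_stall = 125 m/s

At 6 km, from the table: ρ = 0.660 kg/m³.
Weight W = mg = 21500 × 9.81 = 2.109×10^5 N.
V_stall = √(2W/(ρ·S·CL,max)) = √(2 × 2.109×10^5 / (0.66 × 25.1 × 1.63))
V_stall = √15620 = 125 m/s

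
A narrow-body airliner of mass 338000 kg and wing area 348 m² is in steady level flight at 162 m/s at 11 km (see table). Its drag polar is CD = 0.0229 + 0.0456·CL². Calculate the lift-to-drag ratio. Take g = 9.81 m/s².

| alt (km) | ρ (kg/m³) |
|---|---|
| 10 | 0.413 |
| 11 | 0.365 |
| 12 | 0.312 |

At 11 km, from the table: ρ = 0.365 kg/m³.
Weight W = mg = 338000 × 9.81 = 3.3158×10^6 N; in level flight L = W.
Dynamic pressure q = 0.5 × 0.365 × 162² = 4790 Pa.
Required CL = L/(qS) = 3.3158×10^6/(4790·348) = 1.989.
CD = 0.0229 + 0.0456 × 1.989² = 0.2034.
L/D = CL/CD = 1.989 / 0.2034 = 9.78

L/D = 9.78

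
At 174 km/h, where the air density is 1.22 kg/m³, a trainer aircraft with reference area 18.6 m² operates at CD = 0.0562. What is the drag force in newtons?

D = 1490 N

Convert speed: v = 174 km/h ÷ 3.6 = 48.33 m/s.
Dynamic pressure q = ½ρv² = ½ × 1.22 × 48.33² = 1425 Pa.
D = q·S·CD = 1425 × 18.6 × 0.0562 = 1490 N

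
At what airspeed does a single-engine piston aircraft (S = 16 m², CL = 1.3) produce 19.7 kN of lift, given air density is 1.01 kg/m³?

v = 43.3 m/s

L = ½ρv²S·CL ⇒ v = √(2L/(ρ·S·CL))
v = √(2 × 19700 / (1.01 × 16 × 1.3)) = √1875 = 43.3 m/s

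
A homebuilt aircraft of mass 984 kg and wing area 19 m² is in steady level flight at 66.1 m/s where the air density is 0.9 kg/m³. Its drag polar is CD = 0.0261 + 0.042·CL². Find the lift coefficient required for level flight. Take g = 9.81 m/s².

CL = 0.258

Weight W = mg = 984 × 9.81 = 9653 N; in level flight L = W.
q = ½ρv² = ½ × 0.9 × 66.1² = 1966 Pa.
CL = W/(q·S) = 9653 / (1966 × 19) = 0.2584.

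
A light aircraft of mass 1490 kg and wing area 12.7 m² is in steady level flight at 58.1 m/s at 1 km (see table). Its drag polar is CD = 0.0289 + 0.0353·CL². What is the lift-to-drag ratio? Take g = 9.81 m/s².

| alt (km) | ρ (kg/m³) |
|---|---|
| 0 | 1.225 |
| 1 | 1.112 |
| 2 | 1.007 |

L/D = 14.5

At 1 km, from the table: ρ = 1.112 kg/m³.
Weight W = mg = 1490 × 9.81 = 14617 N; in level flight L = W.
q = ½ρv² = ½ × 1.112 × 58.1² = 1877 Pa.
CL = W/(q·S) = 14617 / (1877 × 12.7) = 0.6132.
CD = 0.0289 + 0.0353 × 0.6132² = 0.04217.
L/D = CL/CD = 0.6132 / 0.04217 = 14.5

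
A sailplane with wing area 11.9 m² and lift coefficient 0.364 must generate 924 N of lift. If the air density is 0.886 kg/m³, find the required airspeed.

L = ½ρv²S·CL ⇒ v = √(2L/(ρ·S·CL))
v = √(2 × 924 / (0.886 × 11.9 × 0.364)) = √481.5 = 21.9 m/s

v = 21.9 m/s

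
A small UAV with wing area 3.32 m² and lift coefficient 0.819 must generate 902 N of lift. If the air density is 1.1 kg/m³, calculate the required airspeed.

L = ½ρv²S·CL ⇒ v = √(2L/(ρ·S·CL))
v = √(2 × 902 / (1.1 × 3.32 × 0.819)) = √603.1 = 24.6 m/s

v = 24.6 m/s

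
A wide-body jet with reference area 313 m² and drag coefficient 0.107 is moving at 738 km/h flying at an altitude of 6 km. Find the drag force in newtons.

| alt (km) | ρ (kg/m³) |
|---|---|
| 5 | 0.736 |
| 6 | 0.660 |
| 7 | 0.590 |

D = 4.64×10^5 N

At 6 km, from the table: ρ = 0.660 kg/m³.
Convert speed: v = 738 km/h ÷ 3.6 = 205 m/s.
D = ½ρv²S·CD = ½ × 0.66 × 205² × 313 × 0.107 = 4.64×10^5 N ≈ 464 kN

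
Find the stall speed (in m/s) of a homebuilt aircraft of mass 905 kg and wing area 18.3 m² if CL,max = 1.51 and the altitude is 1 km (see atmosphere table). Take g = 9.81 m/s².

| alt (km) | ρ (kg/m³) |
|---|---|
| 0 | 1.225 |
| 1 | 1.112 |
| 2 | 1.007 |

V_stall = 24 m/s

At 1 km, from the table: ρ = 1.112 kg/m³.
Weight W = mg = 905 × 9.81 = 8878 N.
From L = ½ρV²S·CL,max = W: V_stall = √(2W/(ρSCL,max)) = √(2·8878/(1.112·18.3·1.51))
V_stall = √577.8 = 24 m/s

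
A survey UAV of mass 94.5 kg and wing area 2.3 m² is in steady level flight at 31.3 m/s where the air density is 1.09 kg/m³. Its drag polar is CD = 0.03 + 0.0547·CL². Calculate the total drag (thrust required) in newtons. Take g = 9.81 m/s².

D = 75.1 N

In steady level flight, lift balances weight: W = mg = 94.5 × 9.81 = 927.05 N.
q = ½ρv² = ½ × 1.09 × 31.3² = 533.9 Pa.
Required CL = L/(qS) = 927.05/(533.9·2.3) = 0.7549.
CD = 0.03 + 0.0547 × 0.7549² = 0.06117.
D = q·S·CD = 533.9 × 2.3 × 0.06117 = 75.12 N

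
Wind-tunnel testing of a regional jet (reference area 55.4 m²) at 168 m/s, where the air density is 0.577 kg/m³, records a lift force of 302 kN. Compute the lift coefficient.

From L = ½ρv²S·CL, rearranging gives CL = 2L/(ρv²S).
CL = 2 × 3.02×10^5 / (0.577 × 168² × 55.4) = 0.669

CL = 0.669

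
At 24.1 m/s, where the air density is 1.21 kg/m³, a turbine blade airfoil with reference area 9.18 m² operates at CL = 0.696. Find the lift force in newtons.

L = 2250 N

L = ½ρv²S·CL = ½ × 1.21 × 24.1² × 9.18 × 0.696 = 2250 N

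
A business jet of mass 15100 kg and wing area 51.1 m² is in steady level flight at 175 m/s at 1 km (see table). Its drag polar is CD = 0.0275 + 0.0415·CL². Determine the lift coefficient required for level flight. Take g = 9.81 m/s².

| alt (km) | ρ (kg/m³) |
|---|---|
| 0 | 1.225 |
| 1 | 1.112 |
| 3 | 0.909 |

CL = 0.17

At 1 km, from the table: ρ = 1.112 kg/m³.
Level flight ⇒ L = W = m·g = 15100 × 9.81 = 1.4813×10^5 N.
q = ½ρv² = ½ × 1.112 × 175² = 17030 Pa.
Required CL = L/(qS) = 1.4813×10^5/(17030·51.1) = 0.1702.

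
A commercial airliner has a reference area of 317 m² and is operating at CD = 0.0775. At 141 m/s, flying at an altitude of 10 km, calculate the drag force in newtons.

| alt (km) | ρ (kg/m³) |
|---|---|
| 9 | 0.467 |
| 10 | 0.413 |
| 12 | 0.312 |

D = 1.01×10^5 N

At 10 km, from the table: ρ = 0.413 kg/m³.
Dynamic pressure q = ½ρv² = ½ × 0.413 × 141² = 4105 Pa.
D = q·S·CD = 4105 × 317 × 0.0775 = 1.01×10^5 N ≈ 101 kN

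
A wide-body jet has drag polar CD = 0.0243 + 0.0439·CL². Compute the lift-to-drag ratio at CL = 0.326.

L/D = 11.3

CD = 0.0243 + 0.0439 × 0.326² = 0.02897
L/D = CL/CD = 0.326 / 0.02897 = 11.3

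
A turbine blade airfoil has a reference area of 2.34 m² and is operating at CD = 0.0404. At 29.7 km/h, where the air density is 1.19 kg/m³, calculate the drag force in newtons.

D = 3.83 N

Convert speed: v = 29.7 km/h ÷ 3.6 = 8.25 m/s.
D = ½ρv²S·CD = ½ × 1.19 × 8.25² × 2.34 × 0.0404 = 3.83 N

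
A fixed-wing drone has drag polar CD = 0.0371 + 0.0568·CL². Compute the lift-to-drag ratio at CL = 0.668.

CD = 0.0371 + 0.0568 × 0.668² = 0.06245
L/D = CL/CD = 0.668 / 0.06245 = 10.7

L/D = 10.7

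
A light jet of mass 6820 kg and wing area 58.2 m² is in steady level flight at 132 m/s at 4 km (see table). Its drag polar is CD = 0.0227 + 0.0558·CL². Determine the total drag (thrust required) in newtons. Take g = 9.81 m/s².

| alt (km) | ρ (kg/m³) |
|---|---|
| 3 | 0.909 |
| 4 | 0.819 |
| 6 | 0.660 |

D = 10000 N

At 4 km, from the table: ρ = 0.819 kg/m³.
Level flight ⇒ L = W = m·g = 6820 × 9.81 = 66904 N.
Dynamic pressure q = 0.5 × 0.819 × 132² = 7135 Pa.
CL = 2W/(ρv²S) = 2×66904/(0.819×132²×58.2) = 0.1611.
CD = 0.0227 + 0.0558 × 0.1611² = 0.02415.
D = q·S·CD = 7135 × 58.2 × 0.02415 = 10030 N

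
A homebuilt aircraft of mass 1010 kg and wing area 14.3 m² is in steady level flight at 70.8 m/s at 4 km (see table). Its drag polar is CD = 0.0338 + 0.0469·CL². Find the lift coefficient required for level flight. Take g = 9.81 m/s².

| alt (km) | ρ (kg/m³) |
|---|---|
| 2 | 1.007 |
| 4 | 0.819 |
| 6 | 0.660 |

At 4 km, from the table: ρ = 0.819 kg/m³.
Level flight ⇒ L = W = m·g = 1010 × 9.81 = 9908.1 N.
q = ½ρv² = ½ × 0.819 × 70.8² = 2053 Pa.
CL = W/(q·S) = 9908.1 / (2053 × 14.3) = 0.3375.

CL = 0.338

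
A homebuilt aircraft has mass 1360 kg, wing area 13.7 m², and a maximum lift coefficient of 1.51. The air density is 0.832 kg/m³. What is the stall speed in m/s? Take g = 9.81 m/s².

V_stall = 39.4 m/s

Stall occurs when L = W at CL,max. W = mg = 1360 × 9.81 = 13340 N.
From L = ½ρV²S·CL,max = W: V_stall = √(2W/(ρSCL,max)) = √(2·13340/(0.832·13.7·1.51))
V_stall = √1550 = 39.4 m/s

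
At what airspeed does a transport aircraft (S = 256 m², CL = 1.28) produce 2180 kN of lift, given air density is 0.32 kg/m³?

v = 204 m/s

L = ½ρv²S·CL ⇒ v = √(2L/(ρ·S·CL))
v = √(2 × 2.18×10^6 / (0.32 × 256 × 1.28)) = √41580 = 204 m/s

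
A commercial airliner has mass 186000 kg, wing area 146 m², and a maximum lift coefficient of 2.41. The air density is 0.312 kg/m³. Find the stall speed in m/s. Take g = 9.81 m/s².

Stall occurs when L = W at CL,max. W = mg = 186000 × 9.81 = 1.825×10^6 N.
V_stall = √(2W/(ρ·S·CL,max)) = √(2 × 1.825×10^6 / (0.312 × 146 × 2.41))
V_stall = √33240 = 182 m/s

V_stall = 182 m/s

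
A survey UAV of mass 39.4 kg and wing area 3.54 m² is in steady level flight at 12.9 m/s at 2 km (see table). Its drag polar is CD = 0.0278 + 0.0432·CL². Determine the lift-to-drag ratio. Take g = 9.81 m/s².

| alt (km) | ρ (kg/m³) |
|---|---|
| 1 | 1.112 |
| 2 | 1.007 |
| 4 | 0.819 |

L/D = 12.9

At 2 km, from the table: ρ = 1.007 kg/m³.
In steady level flight, lift balances weight: W = mg = 39.4 × 9.81 = 386.51 N.
Dynamic pressure q = 0.5 × 1.007 × 12.9² = 83.79 Pa.
Required CL = L/(qS) = 386.51/(83.79·3.54) = 1.303.
CD = 0.0278 + 0.0432 × 1.303² = 0.1012.
L/D = CL/CD = 1.303 / 0.1012 = 12.9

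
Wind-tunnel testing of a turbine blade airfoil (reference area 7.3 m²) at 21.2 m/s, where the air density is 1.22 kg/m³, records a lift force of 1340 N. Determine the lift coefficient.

CL = 0.67

From L = ½ρv²S·CL, rearranging gives CL = 2L/(ρv²S).
CL = 2 × 1340 / (1.22 × 21.2² × 7.3) = 0.67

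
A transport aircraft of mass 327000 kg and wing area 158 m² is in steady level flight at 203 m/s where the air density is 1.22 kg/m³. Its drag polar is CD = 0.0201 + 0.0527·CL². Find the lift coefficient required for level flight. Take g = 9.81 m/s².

CL = 0.808

In steady level flight, lift balances weight: W = mg = 327000 × 9.81 = 3.2079×10^6 N.
q = ½ρv² = ½ × 1.22 × 203² = 25140 Pa.
CL = W/(q·S) = 3.2079×10^6 / (25140 × 158) = 0.8077.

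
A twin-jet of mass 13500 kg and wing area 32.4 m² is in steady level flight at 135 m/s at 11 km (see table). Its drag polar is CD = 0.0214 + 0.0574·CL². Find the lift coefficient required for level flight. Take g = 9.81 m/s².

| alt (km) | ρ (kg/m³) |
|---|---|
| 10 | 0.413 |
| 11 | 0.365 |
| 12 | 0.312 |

CL = 1.23

At 11 km, from the table: ρ = 0.365 kg/m³.
In steady level flight, lift balances weight: W = mg = 13500 × 9.81 = 1.3244×10^5 N.
q = ½ρv² = ½ × 0.365 × 135² = 3326 Pa.
CL = W/(q·S) = 1.3244×10^5 / (3326 × 32.4) = 1.229.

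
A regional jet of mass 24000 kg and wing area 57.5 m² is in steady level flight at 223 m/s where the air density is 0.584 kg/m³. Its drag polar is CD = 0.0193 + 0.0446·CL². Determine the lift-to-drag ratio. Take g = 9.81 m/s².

L/D = 12.3

Weight W = mg = 24000 × 9.81 = 2.3544×10^5 N; in level flight L = W.
Dynamic pressure q = 0.5 × 0.584 × 223² = 14520 Pa.
CL = W/(q·S) = 2.3544×10^5 / (14520 × 57.5) = 0.282.
CD = 0.0193 + 0.0446 × 0.282² = 0.02285.
L/D = CL/CD = 0.282 / 0.02285 = 12.3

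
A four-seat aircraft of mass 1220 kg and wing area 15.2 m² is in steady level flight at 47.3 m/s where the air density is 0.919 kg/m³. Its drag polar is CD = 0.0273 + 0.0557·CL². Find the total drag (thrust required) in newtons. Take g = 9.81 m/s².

D = 937 N

Weight W = mg = 1220 × 9.81 = 11968 N; in level flight L = W.
q = ½ρv² = ½ × 0.919 × 47.3² = 1028 Pa.
CL = 2W/(ρv²S) = 2×11968/(0.919×47.3²×15.2) = 0.7659.
CD = 0.0273 + 0.0557 × 0.7659² = 0.05997.
D = q·S·CD = 1028 × 15.2 × 0.05997 = 937.2 N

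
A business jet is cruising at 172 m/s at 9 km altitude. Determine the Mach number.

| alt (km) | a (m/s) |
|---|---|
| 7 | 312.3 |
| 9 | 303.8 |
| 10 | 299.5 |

M = 0.566

At 9 km, from the table: a = 303.8 m/s.
M = v/a = 172 / 303.8 = 0.566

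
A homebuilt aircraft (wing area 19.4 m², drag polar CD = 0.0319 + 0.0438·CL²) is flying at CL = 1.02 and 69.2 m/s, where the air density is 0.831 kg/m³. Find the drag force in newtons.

D = 2990 N

CD = 0.0319 + 0.0438 × 1.02² = 0.07747
D = ½ρv²S·CD = ½ × 0.831 × 69.2² × 19.4 × 0.07747 = 2990 N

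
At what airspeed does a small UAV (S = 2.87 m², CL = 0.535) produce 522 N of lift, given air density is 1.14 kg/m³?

v = 24.4 m/s

L = ½ρv²S·CL ⇒ v = √(2L/(ρ·S·CL))
v = √(2 × 522 / (1.14 × 2.87 × 0.535)) = √596.4 = 24.4 m/s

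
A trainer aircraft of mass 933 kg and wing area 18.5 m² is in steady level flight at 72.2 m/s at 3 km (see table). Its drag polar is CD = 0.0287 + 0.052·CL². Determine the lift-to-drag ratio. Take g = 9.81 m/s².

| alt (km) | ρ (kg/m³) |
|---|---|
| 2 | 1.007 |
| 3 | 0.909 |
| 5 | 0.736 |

L/D = 6.74

At 3 km, from the table: ρ = 0.909 kg/m³.
Weight W = mg = 933 × 9.81 = 9152.7 N; in level flight L = W.
Dynamic pressure q = 0.5 × 0.909 × 72.2² = 2369 Pa.
CL = 2W/(ρv²S) = 2×9152.7/(0.909×72.2²×18.5) = 0.2088.
CD = 0.0287 + 0.052 × 0.2088² = 0.03097.
L/D = CL/CD = 0.2088 / 0.03097 = 6.74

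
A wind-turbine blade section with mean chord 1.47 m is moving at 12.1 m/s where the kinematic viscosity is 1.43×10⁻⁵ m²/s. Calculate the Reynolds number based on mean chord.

Re = 1.24×10^6

Re = v·c/ν = 12.1 × 1.47 / (1.43×10⁻⁵) = 1.24×10^6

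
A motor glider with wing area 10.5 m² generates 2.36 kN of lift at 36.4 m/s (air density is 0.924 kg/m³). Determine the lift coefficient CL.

CL = 0.367

From L = ½ρv²S·CL, rearranging gives CL = 2L/(ρv²S).
CL = 2 × 2360 / (0.924 × 36.4² × 10.5) = 0.367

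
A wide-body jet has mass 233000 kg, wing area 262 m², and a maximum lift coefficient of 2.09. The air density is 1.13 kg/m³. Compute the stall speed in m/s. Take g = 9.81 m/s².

V_stall = 86 m/s

Stall occurs when L = W at CL,max. W = mg = 233000 × 9.81 = 2.286×10^6 N.
V_stall = √(2W/(ρ·S·CL,max)) = √(2 × 2.286×10^6 / (1.13 × 262 × 2.09))
V_stall = √7388 = 86 m/s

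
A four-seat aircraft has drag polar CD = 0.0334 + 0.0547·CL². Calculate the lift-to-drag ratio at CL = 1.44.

CD = 0.0334 + 0.0547 × 1.44² = 0.1468
L/D = CL/CD = 1.44 / 0.1468 = 9.81

L/D = 9.81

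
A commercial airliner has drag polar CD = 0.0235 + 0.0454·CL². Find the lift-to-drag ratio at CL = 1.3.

L/D = 13

CD = 0.0235 + 0.0454 × 1.3² = 0.1002
L/D = CL/CD = 1.3 / 0.1002 = 13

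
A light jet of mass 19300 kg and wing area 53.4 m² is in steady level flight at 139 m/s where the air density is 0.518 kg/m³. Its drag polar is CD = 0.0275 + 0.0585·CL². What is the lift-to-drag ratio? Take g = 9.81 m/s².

L/D = 12.5

Weight W = mg = 19300 × 9.81 = 1.8933×10^5 N; in level flight L = W.
q = ½ρv² = ½ × 0.518 × 139² = 5004 Pa.
CL = 2W/(ρv²S) = 2×1.8933×10^5/(0.518×139²×53.4) = 0.7085.
CD = 0.0275 + 0.0585 × 0.7085² = 0.05687.
L/D = CL/CD = 0.7085 / 0.05687 = 12.5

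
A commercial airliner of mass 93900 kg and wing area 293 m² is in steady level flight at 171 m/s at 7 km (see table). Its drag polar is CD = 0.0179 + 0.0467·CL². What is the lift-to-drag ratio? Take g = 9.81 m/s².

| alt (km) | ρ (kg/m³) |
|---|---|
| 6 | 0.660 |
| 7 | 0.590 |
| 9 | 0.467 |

L/D = 15.1

At 7 km, from the table: ρ = 0.590 kg/m³.
In steady level flight, lift balances weight: W = mg = 93900 × 9.81 = 9.2116×10^5 N.
q = ½ρv² = ½ × 0.59 × 171² = 8626 Pa.
CL = 2W/(ρv²S) = 2×9.2116×10^5/(0.59×171²×293) = 0.3645.
CD = 0.0179 + 0.0467 × 0.3645² = 0.0241.
L/D = CL/CD = 0.3645 / 0.0241 = 15.1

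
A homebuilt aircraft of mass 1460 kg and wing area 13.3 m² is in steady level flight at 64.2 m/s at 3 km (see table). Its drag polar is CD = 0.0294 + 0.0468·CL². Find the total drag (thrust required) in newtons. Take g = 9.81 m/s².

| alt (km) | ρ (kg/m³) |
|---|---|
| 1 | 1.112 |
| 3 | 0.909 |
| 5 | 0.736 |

D = 1120 N

At 3 km, from the table: ρ = 0.909 kg/m³.
Weight W = mg = 1460 × 9.81 = 14323 N; in level flight L = W.
Dynamic pressure q = 0.5 × 0.909 × 64.2² = 1873 Pa.
CL = 2W/(ρv²S) = 2×14323/(0.909×64.2²×13.3) = 0.5749.
CD = 0.0294 + 0.0468 × 0.5749² = 0.04487.
D = q·S·CD = 1873 × 13.3 × 0.04487 = 1118 N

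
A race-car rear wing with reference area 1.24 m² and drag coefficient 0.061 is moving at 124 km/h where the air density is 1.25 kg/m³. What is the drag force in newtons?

Convert speed: v = 124 km/h ÷ 3.6 = 34.44 m/s.
Dynamic pressure q = ½ρv² = ½ × 1.25 × 34.44² = 741.5 Pa.
D = q·S·CD = 741.5 × 1.24 × 0.061 = 56.1 N

D = 56.1 N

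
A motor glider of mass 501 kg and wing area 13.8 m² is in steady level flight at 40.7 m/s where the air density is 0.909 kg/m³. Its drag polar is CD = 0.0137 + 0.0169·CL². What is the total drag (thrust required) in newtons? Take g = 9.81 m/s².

D = 182 N

Level flight ⇒ L = W = m·g = 501 × 9.81 = 4914.8 N.
q = ½ρv² = ½ × 0.909 × 40.7² = 752.9 Pa.
Required CL = L/(qS) = 4914.8/(752.9·13.8) = 0.473.
CD = 0.0137 + 0.0169 × 0.473² = 0.01748.
D = q·S·CD = 752.9 × 13.8 × 0.01748 = 181.6 N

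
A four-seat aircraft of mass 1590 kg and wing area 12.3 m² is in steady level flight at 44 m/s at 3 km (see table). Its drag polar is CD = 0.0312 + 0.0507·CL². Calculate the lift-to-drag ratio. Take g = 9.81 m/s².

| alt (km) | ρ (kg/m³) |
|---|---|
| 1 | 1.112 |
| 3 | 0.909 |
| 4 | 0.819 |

L/D = 10.6

At 3 km, from the table: ρ = 0.909 kg/m³.
Level flight ⇒ L = W = m·g = 1590 × 9.81 = 15598 N.
q = ½ρv² = ½ × 0.909 × 44² = 879.9 Pa.
CL = W/(q·S) = 15598 / (879.9 × 12.3) = 1.441.
CD = 0.0312 + 0.0507 × 1.441² = 0.1365.
L/D = CL/CD = 1.441 / 0.1365 = 10.6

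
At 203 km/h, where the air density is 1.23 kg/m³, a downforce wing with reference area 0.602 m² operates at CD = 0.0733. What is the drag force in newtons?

Convert speed: v = 203 km/h ÷ 3.6 = 56.39 m/s.
D = ½ρv²S·CD = ½ × 1.23 × 56.39² × 0.602 × 0.0733 = 86.3 N

D = 86.3 N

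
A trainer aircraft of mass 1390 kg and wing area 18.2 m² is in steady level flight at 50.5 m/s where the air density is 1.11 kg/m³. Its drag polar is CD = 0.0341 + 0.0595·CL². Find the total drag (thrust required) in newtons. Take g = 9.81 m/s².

Level flight ⇒ L = W = m·g = 1390 × 9.81 = 13636 N.
q = ½ρv² = ½ × 1.11 × 50.5² = 1415 Pa.
CL = 2W/(ρv²S) = 2×13636/(1.11×50.5²×18.2) = 0.5293.
CD = 0.0341 + 0.0595 × 0.5293² = 0.05077.
D = q·S·CD = 1415 × 18.2 × 0.05077 = 1308 N

D = 1310 N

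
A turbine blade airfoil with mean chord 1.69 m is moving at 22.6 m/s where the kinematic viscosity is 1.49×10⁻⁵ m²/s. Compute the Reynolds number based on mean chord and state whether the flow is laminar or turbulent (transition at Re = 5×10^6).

Re = 2.56×10^6 (laminar)

Re = v·c/ν = 22.6 × 1.69 / (1.49×10⁻⁵) = 2.56×10^6
Since 2.56×10^6 < 5×10^6, the flow is laminar.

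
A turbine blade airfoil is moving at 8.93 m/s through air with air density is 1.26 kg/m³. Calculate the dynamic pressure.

q = 50.2 Pa

q = ½ρv² = ½ × 1.26 × 8.93² = 50.2 Pa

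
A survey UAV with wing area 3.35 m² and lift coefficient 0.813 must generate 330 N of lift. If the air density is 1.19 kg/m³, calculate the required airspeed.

L = ½ρv²S·CL ⇒ v = √(2L/(ρ·S·CL))
v = √(2 × 330 / (1.19 × 3.35 × 0.813)) = √203.6 = 14.3 m/s

v = 14.3 m/s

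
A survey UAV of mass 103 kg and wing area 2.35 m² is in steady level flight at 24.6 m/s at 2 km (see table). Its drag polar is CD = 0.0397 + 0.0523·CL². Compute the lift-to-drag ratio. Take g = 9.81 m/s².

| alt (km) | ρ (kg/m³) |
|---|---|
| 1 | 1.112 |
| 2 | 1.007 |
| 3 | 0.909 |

At 2 km, from the table: ρ = 1.007 kg/m³.
Level flight ⇒ L = W = m·g = 103 × 9.81 = 1010.4 N.
Dynamic pressure q = 0.5 × 1.007 × 24.6² = 304.7 Pa.
CL = 2W/(ρv²S) = 2×1010.4/(1.007×24.6²×2.35) = 1.411.
CD = 0.0397 + 0.0523 × 1.411² = 0.1438.
L/D = CL/CD = 1.411 / 0.1438 = 9.81

L/D = 9.81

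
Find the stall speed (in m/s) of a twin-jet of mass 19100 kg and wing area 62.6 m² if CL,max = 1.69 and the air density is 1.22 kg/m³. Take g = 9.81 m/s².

Stall occurs when L = W at CL,max. W = mg = 19100 × 9.81 = 1.874×10^5 N.
From L = ½ρV²S·CL,max = W: V_stall = √(2W/(ρSCL,max)) = √(2·1.874×10^5/(1.22·62.6·1.69))
V_stall = √2903 = 53.9 m/s

V_stall = 53.9 m/s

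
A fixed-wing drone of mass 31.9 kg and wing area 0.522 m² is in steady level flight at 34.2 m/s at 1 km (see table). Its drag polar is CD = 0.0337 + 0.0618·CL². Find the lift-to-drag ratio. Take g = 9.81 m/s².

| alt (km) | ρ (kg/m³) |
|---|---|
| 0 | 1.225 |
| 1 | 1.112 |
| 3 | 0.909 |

L/D = 10.7

At 1 km, from the table: ρ = 1.112 kg/m³.
Level flight ⇒ L = W = m·g = 31.9 × 9.81 = 312.94 N.
q = ½ρv² = ½ × 1.112 × 34.2² = 650.3 Pa.
CL = W/(q·S) = 312.94 / (650.3 × 0.522) = 0.9219.
CD = 0.0337 + 0.0618 × 0.9219² = 0.08622.
L/D = CL/CD = 0.9219 / 0.08622 = 10.7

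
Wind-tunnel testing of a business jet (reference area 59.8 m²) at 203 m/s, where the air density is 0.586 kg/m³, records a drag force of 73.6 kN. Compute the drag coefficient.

From D = ½ρv²S·CD, rearranging gives CD = 2D/(ρv²S).
CD = 2 × 73600 / (0.586 × 203² × 59.8) = 0.102

CD = 0.102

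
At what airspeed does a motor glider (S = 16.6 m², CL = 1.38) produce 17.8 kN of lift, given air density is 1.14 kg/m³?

v = 36.9 m/s

L = ½ρv²S·CL ⇒ v = √(2L/(ρ·S·CL))
v = √(2 × 17800 / (1.14 × 16.6 × 1.38)) = √1363 = 36.9 m/s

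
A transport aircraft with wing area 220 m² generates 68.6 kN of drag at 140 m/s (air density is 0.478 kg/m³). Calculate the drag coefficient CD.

From D = ½ρv²S·CD, rearranging gives CD = 2D/(ρv²S).
CD = 2 × 68600 / (0.478 × 140² × 220) = 0.0666

CD = 0.0666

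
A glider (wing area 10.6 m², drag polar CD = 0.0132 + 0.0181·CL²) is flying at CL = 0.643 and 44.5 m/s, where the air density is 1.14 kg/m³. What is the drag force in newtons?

D = 247 N

CD = 0.0132 + 0.0181 × 0.643² = 0.02068
D = ½ρv²S·CD = ½ × 1.14 × 44.5² × 10.6 × 0.02068 = 247 N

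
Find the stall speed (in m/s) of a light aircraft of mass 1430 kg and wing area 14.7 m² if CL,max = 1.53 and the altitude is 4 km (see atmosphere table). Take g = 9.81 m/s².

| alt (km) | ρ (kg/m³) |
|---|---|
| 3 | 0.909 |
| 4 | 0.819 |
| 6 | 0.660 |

At 4 km, from the table: ρ = 0.819 kg/m³.
At stall, lift equals weight: L = W = m·g = 1430 × 9.81 = 14030 N.
From L = ½ρV²S·CL,max = W: V_stall = √(2W/(ρSCL,max)) = √(2·14030/(0.819·14.7·1.53))
V_stall = √1523 = 39 m/s

V_stall = 39 m/s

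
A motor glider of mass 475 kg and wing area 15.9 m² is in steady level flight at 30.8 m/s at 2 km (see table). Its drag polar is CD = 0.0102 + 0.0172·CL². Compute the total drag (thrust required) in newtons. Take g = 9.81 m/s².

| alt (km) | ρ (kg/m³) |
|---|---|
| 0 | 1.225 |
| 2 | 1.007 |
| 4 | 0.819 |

At 2 km, from the table: ρ = 1.007 kg/m³.
Weight W = mg = 475 × 9.81 = 4659.8 N; in level flight L = W.
q = ½ρv² = ½ × 1.007 × 30.8² = 477.6 Pa.
CL = 2W/(ρv²S) = 2×4659.8/(1.007×30.8²×15.9) = 0.6136.
CD = 0.0102 + 0.0172 × 0.6136² = 0.01668.
D = q·S·CD = 477.6 × 15.9 × 0.01668 = 126.6 N

D = 127 N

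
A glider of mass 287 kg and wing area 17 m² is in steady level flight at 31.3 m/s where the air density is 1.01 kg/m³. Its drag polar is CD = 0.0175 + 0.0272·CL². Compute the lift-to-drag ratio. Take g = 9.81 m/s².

Level flight ⇒ L = W = m·g = 287 × 9.81 = 2815.5 N.
q = ½ρv² = ½ × 1.01 × 31.3² = 494.7 Pa.
CL = W/(q·S) = 2815.5 / (494.7 × 17) = 0.3348.
CD = 0.0175 + 0.0272 × 0.3348² = 0.02055.
L/D = CL/CD = 0.3348 / 0.02055 = 16.3

L/D = 16.3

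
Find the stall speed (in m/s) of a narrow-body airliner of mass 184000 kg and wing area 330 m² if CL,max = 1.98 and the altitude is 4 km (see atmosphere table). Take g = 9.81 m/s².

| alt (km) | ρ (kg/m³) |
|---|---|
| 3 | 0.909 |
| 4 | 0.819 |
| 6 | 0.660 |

At 4 km, from the table: ρ = 0.819 kg/m³.
At stall, lift equals weight: L = W = m·g = 184000 × 9.81 = 1.805×10^6 N.
From L = ½ρV²S·CL,max = W: V_stall = √(2W/(ρSCL,max)) = √(2·1.805×10^6/(0.819·330·1.98))
V_stall = √6746 = 82.1 m/s

V_stall = 82.1 m/s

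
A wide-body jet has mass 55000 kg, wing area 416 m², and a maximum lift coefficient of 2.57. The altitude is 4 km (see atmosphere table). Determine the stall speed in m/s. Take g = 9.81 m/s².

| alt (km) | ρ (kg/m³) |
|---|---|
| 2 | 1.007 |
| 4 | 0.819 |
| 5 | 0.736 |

At 4 km, from the table: ρ = 0.819 kg/m³.
Weight W = mg = 55000 × 9.81 = 5.396×10^5 N.
V_stall = √(2W/(ρ·S·CL,max)) = √(2 × 5.396×10^5 / (0.819 × 416 × 2.57))
V_stall = √1232 = 35.1 m/s

V_stall = 35.1 m/s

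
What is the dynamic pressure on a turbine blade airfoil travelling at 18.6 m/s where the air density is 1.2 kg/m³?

q = ½ρv² = ½ × 1.2 × 18.6² = 208 Pa

q = 208 Pa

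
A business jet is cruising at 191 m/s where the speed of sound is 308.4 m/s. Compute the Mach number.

M = v/a = 191 / 308.4 = 0.619

M = 0.619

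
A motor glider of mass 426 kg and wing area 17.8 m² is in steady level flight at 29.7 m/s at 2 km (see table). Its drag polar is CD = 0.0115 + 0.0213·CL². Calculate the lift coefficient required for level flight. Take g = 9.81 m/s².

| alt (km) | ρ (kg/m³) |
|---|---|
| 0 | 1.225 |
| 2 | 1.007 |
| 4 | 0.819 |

At 2 km, from the table: ρ = 1.007 kg/m³.
Weight W = mg = 426 × 9.81 = 4179.1 N; in level flight L = W.
q = ½ρv² = ½ × 1.007 × 29.7² = 444.1 Pa.
CL = W/(q·S) = 4179.1 / (444.1 × 17.8) = 0.5286.

CL = 0.529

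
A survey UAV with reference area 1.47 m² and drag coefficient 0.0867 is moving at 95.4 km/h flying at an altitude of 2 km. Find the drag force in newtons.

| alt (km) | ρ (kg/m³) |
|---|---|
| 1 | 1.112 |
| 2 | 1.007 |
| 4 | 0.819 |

At 2 km, from the table: ρ = 1.007 kg/m³.
Convert speed: v = 95.4 km/h ÷ 3.6 = 26.5 m/s.
D = ½ρv²S·CD = ½ × 1.007 × 26.5² × 1.47 × 0.0867 = 45.1 N

D = 45.1 N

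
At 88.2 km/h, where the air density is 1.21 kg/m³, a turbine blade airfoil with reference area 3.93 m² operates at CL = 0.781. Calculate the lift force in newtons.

L = 1110 N

Convert speed: v = 88.2 km/h ÷ 3.6 = 24.5 m/s.
Dynamic pressure q = ½ρv² = ½ × 1.21 × 24.5² = 363.2 Pa.
L = q·S·CL = 363.2 × 3.93 × 0.781 = 1110 N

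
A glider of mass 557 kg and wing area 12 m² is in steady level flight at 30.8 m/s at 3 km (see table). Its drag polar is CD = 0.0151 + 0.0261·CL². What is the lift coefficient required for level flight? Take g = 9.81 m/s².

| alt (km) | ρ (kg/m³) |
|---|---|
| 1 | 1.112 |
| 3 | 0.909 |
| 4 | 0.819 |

CL = 1.06

At 3 km, from the table: ρ = 0.909 kg/m³.
In steady level flight, lift balances weight: W = mg = 557 × 9.81 = 5464.2 N.
q = ½ρv² = ½ × 0.909 × 30.8² = 431.2 Pa.
Required CL = L/(qS) = 5464.2/(431.2·12) = 1.056.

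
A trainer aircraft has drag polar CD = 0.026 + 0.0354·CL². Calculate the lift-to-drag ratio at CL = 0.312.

L/D = 10.6

CD = 0.026 + 0.0354 × 0.312² = 0.02945
L/D = CL/CD = 0.312 / 0.02945 = 10.6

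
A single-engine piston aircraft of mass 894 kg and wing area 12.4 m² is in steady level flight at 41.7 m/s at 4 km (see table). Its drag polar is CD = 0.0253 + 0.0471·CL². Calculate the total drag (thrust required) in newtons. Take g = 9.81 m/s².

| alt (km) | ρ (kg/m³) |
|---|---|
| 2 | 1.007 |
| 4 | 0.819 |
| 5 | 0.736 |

D = 634 N

At 4 km, from the table: ρ = 0.819 kg/m³.
Level flight ⇒ L = W = m·g = 894 × 9.81 = 8770.1 N.
q = ½ρv² = ½ × 0.819 × 41.7² = 712.1 Pa.
Required CL = L/(qS) = 8770.1/(712.1·12.4) = 0.9933.
CD = 0.0253 + 0.0471 × 0.9933² = 0.07177.
D = q·S·CD = 712.1 × 12.4 × 0.07177 = 633.7 N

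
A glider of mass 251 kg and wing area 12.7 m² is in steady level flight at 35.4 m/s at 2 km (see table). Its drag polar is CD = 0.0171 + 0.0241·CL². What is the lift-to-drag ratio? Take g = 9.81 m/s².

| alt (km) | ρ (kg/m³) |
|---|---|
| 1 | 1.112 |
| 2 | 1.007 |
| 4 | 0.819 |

L/D = 15.9

At 2 km, from the table: ρ = 1.007 kg/m³.
Weight W = mg = 251 × 9.81 = 2462.3 N; in level flight L = W.
Dynamic pressure q = 0.5 × 1.007 × 35.4² = 631 Pa.
Required CL = L/(qS) = 2462.3/(631·12.7) = 0.3073.
CD = 0.0171 + 0.0241 × 0.3073² = 0.01938.
L/D = CL/CD = 0.3073 / 0.01938 = 15.9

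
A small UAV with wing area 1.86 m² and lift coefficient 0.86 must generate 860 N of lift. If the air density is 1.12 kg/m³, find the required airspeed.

v = 31 m/s

L = ½ρv²S·CL ⇒ v = √(2L/(ρ·S·CL))
v = √(2 × 860 / (1.12 × 1.86 × 0.86)) = √960.1 = 31 m/s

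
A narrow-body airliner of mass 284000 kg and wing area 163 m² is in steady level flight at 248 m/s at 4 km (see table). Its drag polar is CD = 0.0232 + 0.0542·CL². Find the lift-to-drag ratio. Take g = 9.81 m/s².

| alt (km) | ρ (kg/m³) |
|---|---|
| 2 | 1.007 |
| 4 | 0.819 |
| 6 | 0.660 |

At 4 km, from the table: ρ = 0.819 kg/m³.
In steady level flight, lift balances weight: W = mg = 284000 × 9.81 = 2.786×10^6 N.
q = ½ρv² = ½ × 0.819 × 248² = 25190 Pa.
Required CL = L/(qS) = 2.786×10^6/(25190·163) = 0.6786.
CD = 0.0232 + 0.0542 × 0.6786² = 0.04816.
L/D = CL/CD = 0.6786 / 0.04816 = 14.1

L/D = 14.1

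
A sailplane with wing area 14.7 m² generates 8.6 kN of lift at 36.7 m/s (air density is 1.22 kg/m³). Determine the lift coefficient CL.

From L = ½ρv²S·CL, rearranging gives CL = 2L/(ρv²S).
CL = 2 × 8600 / (1.22 × 36.7² × 14.7) = 0.712

CL = 0.712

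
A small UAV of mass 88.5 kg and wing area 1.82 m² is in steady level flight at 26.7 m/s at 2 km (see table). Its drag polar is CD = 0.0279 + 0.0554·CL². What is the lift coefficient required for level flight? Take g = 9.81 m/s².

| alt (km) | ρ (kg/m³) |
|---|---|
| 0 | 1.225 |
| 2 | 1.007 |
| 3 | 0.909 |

At 2 km, from the table: ρ = 1.007 kg/m³.
In steady level flight, lift balances weight: W = mg = 88.5 × 9.81 = 868.19 N.
q = ½ρv² = ½ × 1.007 × 26.7² = 358.9 Pa.
CL = 2W/(ρv²S) = 2×868.19/(1.007×26.7²×1.82) = 1.329.

CL = 1.33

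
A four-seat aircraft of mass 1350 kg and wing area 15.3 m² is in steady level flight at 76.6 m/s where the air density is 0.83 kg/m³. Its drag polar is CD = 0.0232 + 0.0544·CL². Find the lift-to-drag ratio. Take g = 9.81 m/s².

L/D = 11.8

Weight W = mg = 1350 × 9.81 = 13244 N; in level flight L = W.
q = ½ρv² = ½ × 0.83 × 76.6² = 2435 Pa.
CL = W/(q·S) = 13244 / (2435 × 15.3) = 0.3555.
CD = 0.0232 + 0.0544 × 0.3555² = 0.03007.
L/D = CL/CD = 0.3555 / 0.03007 = 11.8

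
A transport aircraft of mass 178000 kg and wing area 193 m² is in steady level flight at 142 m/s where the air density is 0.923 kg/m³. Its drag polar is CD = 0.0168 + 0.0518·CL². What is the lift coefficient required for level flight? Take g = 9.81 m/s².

Level flight ⇒ L = W = m·g = 178000 × 9.81 = 1.7462×10^6 N.
Dynamic pressure q = 0.5 × 0.923 × 142² = 9306 Pa.
Required CL = L/(qS) = 1.7462×10^6/(9306·193) = 0.9723.

CL = 0.972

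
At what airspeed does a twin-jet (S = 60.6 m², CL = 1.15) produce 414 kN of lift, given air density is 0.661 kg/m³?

v = 134 m/s

L = ½ρv²S·CL ⇒ v = √(2L/(ρ·S·CL))
v = √(2 × 4.14×10^5 / (0.661 × 60.6 × 1.15)) = √17970 = 134 m/s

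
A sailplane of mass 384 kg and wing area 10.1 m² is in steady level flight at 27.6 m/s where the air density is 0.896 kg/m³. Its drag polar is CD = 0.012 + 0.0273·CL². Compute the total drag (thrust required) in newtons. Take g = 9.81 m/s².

D = 154 N

In steady level flight, lift balances weight: W = mg = 384 × 9.81 = 3767 N.
q = ½ρv² = ½ × 0.896 × 27.6² = 341.3 Pa.
CL = 2W/(ρv²S) = 2×3767/(0.896×27.6²×10.1) = 1.093.
CD = 0.012 + 0.0273 × 1.093² = 0.04461.
D = q·S·CD = 341.3 × 10.1 × 0.04461 = 153.8 N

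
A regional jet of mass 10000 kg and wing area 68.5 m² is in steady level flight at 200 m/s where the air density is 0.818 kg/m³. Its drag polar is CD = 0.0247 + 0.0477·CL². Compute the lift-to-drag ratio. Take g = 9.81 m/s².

Level flight ⇒ L = W = m·g = 10000 × 9.81 = 98100 N.
q = ½ρv² = ½ × 0.818 × 200² = 16360 Pa.
Required CL = L/(qS) = 98100/(16360·68.5) = 0.08754.
CD = 0.0247 + 0.0477 × 0.08754² = 0.02507.
L/D = CL/CD = 0.08754 / 0.02507 = 3.49

L/D = 3.49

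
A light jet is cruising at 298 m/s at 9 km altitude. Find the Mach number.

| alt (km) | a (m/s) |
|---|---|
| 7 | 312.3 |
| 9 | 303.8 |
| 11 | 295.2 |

M = 0.981

At 9 km, from the table: a = 303.8 m/s.
M = v/a = 298 / 303.8 = 0.981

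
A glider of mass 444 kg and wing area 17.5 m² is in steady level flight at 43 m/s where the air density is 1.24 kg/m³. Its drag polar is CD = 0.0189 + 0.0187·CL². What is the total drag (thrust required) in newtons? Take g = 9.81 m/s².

D = 397 N

In steady level flight, lift balances weight: W = mg = 444 × 9.81 = 4355.6 N.
q = ½ρv² = ½ × 1.24 × 43² = 1146 Pa.
CL = W/(q·S) = 4355.6 / (1146 × 17.5) = 0.2171.
CD = 0.0189 + 0.0187 × 0.2171² = 0.01978.
D = q·S·CD = 1146 × 17.5 × 0.01978 = 396.8 N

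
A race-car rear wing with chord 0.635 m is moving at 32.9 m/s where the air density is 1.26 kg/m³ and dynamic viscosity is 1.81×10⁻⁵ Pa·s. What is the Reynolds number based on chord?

Re = 1.45×10^6

Re = ρ·v·c/μ = 1.26 × 32.9 × 0.635 / (1.81×10⁻⁵) = 1.45×10^6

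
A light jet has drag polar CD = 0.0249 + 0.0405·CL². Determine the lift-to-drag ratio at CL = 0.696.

L/D = 15.6

CD = 0.0249 + 0.0405 × 0.696² = 0.04452
L/D = CL/CD = 0.696 / 0.04452 = 15.6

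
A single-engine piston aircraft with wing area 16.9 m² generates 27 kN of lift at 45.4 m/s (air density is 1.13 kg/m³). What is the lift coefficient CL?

CL = 1.37

From L = ½ρv²S·CL, rearranging gives CL = 2L/(ρv²S).
CL = 2 × 27000 / (1.13 × 45.4² × 16.9) = 1.37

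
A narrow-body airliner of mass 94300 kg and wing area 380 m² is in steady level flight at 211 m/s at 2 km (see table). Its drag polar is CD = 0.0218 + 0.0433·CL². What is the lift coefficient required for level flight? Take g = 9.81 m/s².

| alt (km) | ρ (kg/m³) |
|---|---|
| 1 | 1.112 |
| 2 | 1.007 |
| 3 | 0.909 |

CL = 0.109

At 2 km, from the table: ρ = 1.007 kg/m³.
Weight W = mg = 94300 × 9.81 = 9.2508×10^5 N; in level flight L = W.
q = ½ρv² = ½ × 1.007 × 211² = 22420 Pa.
CL = 2W/(ρv²S) = 2×9.2508×10^5/(1.007×211²×380) = 0.1086.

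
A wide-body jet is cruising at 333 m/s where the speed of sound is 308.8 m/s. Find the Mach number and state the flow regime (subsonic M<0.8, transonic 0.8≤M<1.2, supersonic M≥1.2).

M = v/a = 333 / 308.8 = 1.08
M = 1.08 → transonic.

M = 1.08 (transonic)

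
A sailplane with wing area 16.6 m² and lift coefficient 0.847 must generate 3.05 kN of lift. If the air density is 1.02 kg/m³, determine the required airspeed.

L = ½ρv²S·CL ⇒ v = √(2L/(ρ·S·CL))
v = √(2 × 3050 / (1.02 × 16.6 × 0.847)) = √425.3 = 20.6 m/s

v = 20.6 m/s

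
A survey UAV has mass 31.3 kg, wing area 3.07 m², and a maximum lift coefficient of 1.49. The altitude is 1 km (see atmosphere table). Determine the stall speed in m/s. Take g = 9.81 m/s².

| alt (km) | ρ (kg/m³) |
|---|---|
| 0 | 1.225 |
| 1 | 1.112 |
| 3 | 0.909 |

At 1 km, from the table: ρ = 1.112 kg/m³.
Weight W = mg = 31.3 × 9.81 = 307.1 N.
V_stall = √(2W/(ρ·S·CL,max)) = √(2 × 307.1 / (1.112 × 3.07 × 1.49))
V_stall = √120.7 = 11 m/s

V_stall = 11 m/s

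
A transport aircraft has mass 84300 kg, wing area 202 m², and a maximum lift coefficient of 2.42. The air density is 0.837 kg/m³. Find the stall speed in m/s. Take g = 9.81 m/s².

V_stall = 63.6 m/s

Stall occurs when L = W at CL,max. W = mg = 84300 × 9.81 = 8.27×10^5 N.
V_stall = √(2W/(ρ·S·CL,max)) = √(2 × 8.27×10^5 / (0.837 × 202 × 2.42))
V_stall = √4042 = 63.6 m/s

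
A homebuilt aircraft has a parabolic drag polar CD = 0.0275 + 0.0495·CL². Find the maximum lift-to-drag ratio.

For CD = CD0 + K·CL², (L/D)max occurs at CL* = √(CD0/K) and equals 1/(2√(K·CD0)).
(L/D)max = 1/(2√(0.0495 × 0.0275)) = 1/(2 × 0.0369) = 13.6

(L/D)max = 13.6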